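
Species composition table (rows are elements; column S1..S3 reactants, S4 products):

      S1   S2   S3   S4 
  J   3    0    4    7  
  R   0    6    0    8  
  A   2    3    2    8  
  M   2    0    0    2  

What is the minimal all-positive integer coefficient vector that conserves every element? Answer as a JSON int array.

Coefficients: [3, 4, 3, 3]

J: 3·3+4·0+3·4 = 21 | 3·7 = 21
R: 3·0+4·6+3·0 = 24 | 3·8 = 24
A: 3·2+4·3+3·2 = 24 | 3·8 = 24
M: 3·2+4·0+3·0 = 6 | 3·2 = 6
gcd(3,4,3,3) = 1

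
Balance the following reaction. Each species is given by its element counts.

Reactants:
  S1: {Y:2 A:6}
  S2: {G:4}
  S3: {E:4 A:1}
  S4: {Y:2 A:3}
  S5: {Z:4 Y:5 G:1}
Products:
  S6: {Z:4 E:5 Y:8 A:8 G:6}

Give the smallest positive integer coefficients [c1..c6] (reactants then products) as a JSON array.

Z: 3·0+5·0+5·0+3·0+4·4 = 16 | 4·4 = 16
E: 3·0+5·0+5·4+3·0+4·0 = 20 | 4·5 = 20
Y: 3·2+5·0+5·0+3·2+4·5 = 32 | 4·8 = 32
A: 3·6+5·0+5·1+3·3+4·0 = 32 | 4·8 = 32
G: 3·0+5·4+5·0+3·0+4·1 = 24 | 4·6 = 24
gcd(3,5,5,3,4,4) = 1

Coefficients: [3, 5, 5, 3, 4, 4]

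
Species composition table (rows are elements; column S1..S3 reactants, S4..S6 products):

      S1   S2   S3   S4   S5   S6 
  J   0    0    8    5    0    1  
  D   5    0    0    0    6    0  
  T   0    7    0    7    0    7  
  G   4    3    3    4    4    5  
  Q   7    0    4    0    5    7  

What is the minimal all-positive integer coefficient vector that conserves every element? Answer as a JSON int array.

Coefficients: [6, 4, 1, 1, 5, 3]

J: 6·0+4·0+1·8 = 8 | 1·5+5·0+3·1 = 8
D: 6·5+4·0+1·0 = 30 | 1·0+5·6+3·0 = 30
T: 6·0+4·7+1·0 = 28 | 1·7+5·0+3·7 = 28
G: 6·4+4·3+1·3 = 39 | 1·4+5·4+3·5 = 39
Q: 6·7+4·0+1·4 = 46 | 1·0+5·5+3·7 = 46
gcd(6,4,1,1,5,3) = 1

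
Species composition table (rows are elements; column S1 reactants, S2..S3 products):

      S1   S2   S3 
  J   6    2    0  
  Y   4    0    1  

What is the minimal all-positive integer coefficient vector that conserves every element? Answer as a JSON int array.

J: 1·6 = 6 | 3·2+4·0 = 6
Y: 1·4 = 4 | 3·0+4·1 = 4
gcd(1,3,4) = 1

Coefficients: [1, 3, 4]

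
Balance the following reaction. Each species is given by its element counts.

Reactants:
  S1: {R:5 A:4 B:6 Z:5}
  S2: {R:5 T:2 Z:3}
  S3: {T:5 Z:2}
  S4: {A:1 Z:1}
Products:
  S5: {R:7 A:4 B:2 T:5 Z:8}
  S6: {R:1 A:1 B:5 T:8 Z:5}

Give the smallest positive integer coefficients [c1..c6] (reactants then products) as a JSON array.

R: 3·5+3·5+6·0+6·0 = 30 | 4·7+2·1 = 30
A: 3·4+3·0+6·0+6·1 = 18 | 4·4+2·1 = 18
B: 3·6+3·0+6·0+6·0 = 18 | 4·2+2·5 = 18
T: 3·0+3·2+6·5+6·0 = 36 | 4·5+2·8 = 36
Z: 3·5+3·3+6·2+6·1 = 42 | 4·8+2·5 = 42
gcd(3,3,6,6,4,2) = 1

Coefficients: [3, 3, 6, 6, 4, 2]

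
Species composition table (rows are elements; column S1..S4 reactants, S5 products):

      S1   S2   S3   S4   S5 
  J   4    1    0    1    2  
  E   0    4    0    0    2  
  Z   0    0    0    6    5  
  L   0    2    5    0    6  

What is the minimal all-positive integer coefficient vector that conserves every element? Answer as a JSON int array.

Coefficients: [1, 3, 6, 5, 6]

J: 1·4+3·1+6·0+5·1 = 12 | 6·2 = 12
E: 1·0+3·4+6·0+5·0 = 12 | 6·2 = 12
Z: 1·0+3·0+6·0+5·6 = 30 | 6·5 = 30
L: 1·0+3·2+6·5+5·0 = 36 | 6·6 = 36
gcd(1,3,6,5,6) = 1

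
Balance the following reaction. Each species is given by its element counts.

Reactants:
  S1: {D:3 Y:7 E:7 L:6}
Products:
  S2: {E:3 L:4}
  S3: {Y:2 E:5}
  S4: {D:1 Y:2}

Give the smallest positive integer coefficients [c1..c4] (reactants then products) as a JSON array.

D: 2·3 = 6 | 3·0+1·0+6·1 = 6
Y: 2·7 = 14 | 3·0+1·2+6·2 = 14
E: 2·7 = 14 | 3·3+1·5+6·0 = 14
L: 2·6 = 12 | 3·4+1·0+6·0 = 12
gcd(2,3,1,6) = 1

Coefficients: [2, 3, 1, 6]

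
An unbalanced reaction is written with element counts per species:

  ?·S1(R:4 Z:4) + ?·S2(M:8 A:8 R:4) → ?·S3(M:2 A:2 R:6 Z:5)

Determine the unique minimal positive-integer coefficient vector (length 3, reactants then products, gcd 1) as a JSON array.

M: 5·0+1·8 = 8 | 4·2 = 8
A: 5·0+1·8 = 8 | 4·2 = 8
R: 5·4+1·4 = 24 | 4·6 = 24
Z: 5·4+1·0 = 20 | 4·5 = 20
gcd(5,1,4) = 1

Coefficients: [5, 1, 4]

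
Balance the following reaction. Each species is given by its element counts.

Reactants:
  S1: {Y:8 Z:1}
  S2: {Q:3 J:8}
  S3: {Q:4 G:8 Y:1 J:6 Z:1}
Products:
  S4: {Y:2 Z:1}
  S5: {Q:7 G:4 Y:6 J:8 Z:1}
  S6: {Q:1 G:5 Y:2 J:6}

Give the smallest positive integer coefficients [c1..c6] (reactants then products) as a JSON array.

Coefficients: [4, 3, 4, 5, 3, 4]

Q: 4·0+3·3+4·4 = 25 | 5·0+3·7+4·1 = 25
G: 4·0+3·0+4·8 = 32 | 5·0+3·4+4·5 = 32
Y: 4·8+3·0+4·1 = 36 | 5·2+3·6+4·2 = 36
J: 4·0+3·8+4·6 = 48 | 5·0+3·8+4·6 = 48
Z: 4·1+3·0+4·1 = 8 | 5·1+3·1+4·0 = 8
gcd(4,3,4,5,3,4) = 1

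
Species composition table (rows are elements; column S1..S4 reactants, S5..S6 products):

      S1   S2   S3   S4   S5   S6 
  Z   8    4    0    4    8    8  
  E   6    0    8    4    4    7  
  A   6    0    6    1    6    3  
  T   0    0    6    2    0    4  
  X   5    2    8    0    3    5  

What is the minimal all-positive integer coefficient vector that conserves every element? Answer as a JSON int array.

Coefficients: [1, 6, 2, 6, 1, 6]

Z: 1·8+6·4+2·0+6·4 = 56 | 1·8+6·8 = 56
E: 1·6+6·0+2·8+6·4 = 46 | 1·4+6·7 = 46
A: 1·6+6·0+2·6+6·1 = 24 | 1·6+6·3 = 24
T: 1·0+6·0+2·6+6·2 = 24 | 1·0+6·4 = 24
X: 1·5+6·2+2·8+6·0 = 33 | 1·3+6·5 = 33
gcd(1,6,2,6,1,6) = 1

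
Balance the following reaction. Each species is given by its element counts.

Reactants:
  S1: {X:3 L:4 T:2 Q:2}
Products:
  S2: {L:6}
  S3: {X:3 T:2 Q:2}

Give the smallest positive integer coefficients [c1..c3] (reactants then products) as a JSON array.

Coefficients: [3, 2, 3]

X: 3·3 = 9 | 2·0+3·3 = 9
L: 3·4 = 12 | 2·6+3·0 = 12
T: 3·2 = 6 | 2·0+3·2 = 6
Q: 3·2 = 6 | 2·0+3·2 = 6
gcd(3,2,3) = 1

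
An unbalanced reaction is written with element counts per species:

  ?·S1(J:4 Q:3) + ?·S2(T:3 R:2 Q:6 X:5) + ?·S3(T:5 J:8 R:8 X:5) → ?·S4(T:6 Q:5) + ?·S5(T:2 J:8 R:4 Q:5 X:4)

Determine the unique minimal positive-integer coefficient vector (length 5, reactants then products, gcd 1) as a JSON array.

Coefficients: [6, 2, 2, 1, 5]

T: 6·0+2·3+2·5 = 16 | 1·6+5·2 = 16
J: 6·4+2·0+2·8 = 40 | 1·0+5·8 = 40
R: 6·0+2·2+2·8 = 20 | 1·0+5·4 = 20
Q: 6·3+2·6+2·0 = 30 | 1·5+5·5 = 30
X: 6·0+2·5+2·5 = 20 | 1·0+5·4 = 20
gcd(6,2,2,1,5) = 1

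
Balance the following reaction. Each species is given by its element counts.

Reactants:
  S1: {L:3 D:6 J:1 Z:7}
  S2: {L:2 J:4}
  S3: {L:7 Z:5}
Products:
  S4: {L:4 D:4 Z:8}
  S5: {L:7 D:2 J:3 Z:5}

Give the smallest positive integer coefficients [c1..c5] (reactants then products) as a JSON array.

Coefficients: [3, 3, 4, 2, 5]

L: 3·3+3·2+4·7 = 43 | 2·4+5·7 = 43
D: 3·6+3·0+4·0 = 18 | 2·4+5·2 = 18
J: 3·1+3·4+4·0 = 15 | 2·0+5·3 = 15
Z: 3·7+3·0+4·5 = 41 | 2·8+5·5 = 41
gcd(3,3,4,2,5) = 1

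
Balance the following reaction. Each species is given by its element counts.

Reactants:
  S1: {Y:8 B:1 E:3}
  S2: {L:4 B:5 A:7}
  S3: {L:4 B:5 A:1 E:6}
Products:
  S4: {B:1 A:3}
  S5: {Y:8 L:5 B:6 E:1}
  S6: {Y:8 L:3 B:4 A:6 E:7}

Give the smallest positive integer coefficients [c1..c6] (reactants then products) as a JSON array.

Coefficients: [6, 5, 1, 6, 3, 3]

Y: 6·8+5·0+1·0 = 48 | 6·0+3·8+3·8 = 48
L: 6·0+5·4+1·4 = 24 | 6·0+3·5+3·3 = 24
B: 6·1+5·5+1·5 = 36 | 6·1+3·6+3·4 = 36
A: 6·0+5·7+1·1 = 36 | 6·3+3·0+3·6 = 36
E: 6·3+5·0+1·6 = 24 | 6·0+3·1+3·7 = 24
gcd(6,5,1,6,3,3) = 1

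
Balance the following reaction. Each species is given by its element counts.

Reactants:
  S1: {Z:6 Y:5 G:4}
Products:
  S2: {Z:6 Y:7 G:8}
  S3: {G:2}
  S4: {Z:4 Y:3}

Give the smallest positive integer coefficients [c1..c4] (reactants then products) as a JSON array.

Z: 5·6 = 30 | 1·6+6·0+6·4 = 30
Y: 5·5 = 25 | 1·7+6·0+6·3 = 25
G: 5·4 = 20 | 1·8+6·2+6·0 = 20
gcd(5,1,6,6) = 1

Coefficients: [5, 1, 6, 6]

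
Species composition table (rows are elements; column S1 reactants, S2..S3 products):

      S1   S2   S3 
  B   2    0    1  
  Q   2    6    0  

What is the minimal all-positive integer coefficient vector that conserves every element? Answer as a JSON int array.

Coefficients: [3, 1, 6]

B: 3·2 = 6 | 1·0+6·1 = 6
Q: 3·2 = 6 | 1·6+6·0 = 6
gcd(3,1,6) = 1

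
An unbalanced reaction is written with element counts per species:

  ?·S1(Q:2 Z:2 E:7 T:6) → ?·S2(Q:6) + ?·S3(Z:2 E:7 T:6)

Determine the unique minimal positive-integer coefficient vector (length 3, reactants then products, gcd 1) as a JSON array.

Q: 3·2 = 6 | 1·6+3·0 = 6
Z: 3·2 = 6 | 1·0+3·2 = 6
E: 3·7 = 21 | 1·0+3·7 = 21
T: 3·6 = 18 | 1·0+3·6 = 18
gcd(3,1,3) = 1

Coefficients: [3, 1, 3]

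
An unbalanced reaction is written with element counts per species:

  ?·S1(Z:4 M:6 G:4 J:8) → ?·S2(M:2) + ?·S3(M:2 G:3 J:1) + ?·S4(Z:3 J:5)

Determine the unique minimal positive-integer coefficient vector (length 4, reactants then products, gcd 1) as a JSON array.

Z: 3·4 = 12 | 5·0+4·0+4·3 = 12
M: 3·6 = 18 | 5·2+4·2+4·0 = 18
G: 3·4 = 12 | 5·0+4·3+4·0 = 12
J: 3·8 = 24 | 5·0+4·1+4·5 = 24
gcd(3,5,4,4) = 1

Coefficients: [3, 5, 4, 4]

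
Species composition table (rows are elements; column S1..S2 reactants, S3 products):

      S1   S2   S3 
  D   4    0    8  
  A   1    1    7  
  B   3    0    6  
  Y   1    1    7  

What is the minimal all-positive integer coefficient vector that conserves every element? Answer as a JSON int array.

D: 2·4+5·0 = 8 | 1·8 = 8
A: 2·1+5·1 = 7 | 1·7 = 7
B: 2·3+5·0 = 6 | 1·6 = 6
Y: 2·1+5·1 = 7 | 1·7 = 7
gcd(2,5,1) = 1

Coefficients: [2, 5, 1]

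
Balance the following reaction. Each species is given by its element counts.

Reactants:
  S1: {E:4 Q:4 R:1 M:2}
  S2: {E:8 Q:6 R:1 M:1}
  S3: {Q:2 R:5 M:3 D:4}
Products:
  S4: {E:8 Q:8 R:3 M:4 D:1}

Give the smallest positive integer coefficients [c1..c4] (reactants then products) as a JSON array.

E: 6·4+1·8+1·0 = 32 | 4·8 = 32
Q: 6·4+1·6+1·2 = 32 | 4·8 = 32
R: 6·1+1·1+1·5 = 12 | 4·3 = 12
M: 6·2+1·1+1·3 = 16 | 4·4 = 16
D: 6·0+1·0+1·4 = 4 | 4·1 = 4
gcd(6,1,1,4) = 1

Coefficients: [6, 1, 1, 4]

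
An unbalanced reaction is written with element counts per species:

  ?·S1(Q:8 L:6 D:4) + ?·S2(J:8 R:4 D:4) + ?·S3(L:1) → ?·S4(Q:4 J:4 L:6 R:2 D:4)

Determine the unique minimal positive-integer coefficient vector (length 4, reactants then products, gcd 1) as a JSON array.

Coefficients: [1, 1, 6, 2]

Q: 1·8+1·0+6·0 = 8 | 2·4 = 8
J: 1·0+1·8+6·0 = 8 | 2·4 = 8
L: 1·6+1·0+6·1 = 12 | 2·6 = 12
R: 1·0+1·4+6·0 = 4 | 2·2 = 4
D: 1·4+1·4+6·0 = 8 | 2·4 = 8
gcd(1,1,6,2) = 1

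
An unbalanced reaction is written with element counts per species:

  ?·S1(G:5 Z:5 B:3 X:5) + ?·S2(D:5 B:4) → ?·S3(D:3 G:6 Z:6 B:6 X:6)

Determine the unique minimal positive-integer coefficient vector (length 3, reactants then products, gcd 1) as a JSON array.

D: 6·0+3·5 = 15 | 5·3 = 15
G: 6·5+3·0 = 30 | 5·6 = 30
Z: 6·5+3·0 = 30 | 5·6 = 30
B: 6·3+3·4 = 30 | 5·6 = 30
X: 6·5+3·0 = 30 | 5·6 = 30
gcd(6,3,5) = 1

Coefficients: [6, 3, 5]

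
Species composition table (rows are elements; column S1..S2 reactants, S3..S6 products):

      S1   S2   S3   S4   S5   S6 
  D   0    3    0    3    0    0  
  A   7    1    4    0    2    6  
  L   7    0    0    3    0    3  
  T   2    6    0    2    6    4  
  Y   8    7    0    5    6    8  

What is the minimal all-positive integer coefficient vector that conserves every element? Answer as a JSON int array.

D: 3·0+5·3 = 15 | 2·0+5·3+3·0+2·0 = 15
A: 3·7+5·1 = 26 | 2·4+5·0+3·2+2·6 = 26
L: 3·7+5·0 = 21 | 2·0+5·3+3·0+2·3 = 21
T: 3·2+5·6 = 36 | 2·0+5·2+3·6+2·4 = 36
Y: 3·8+5·7 = 59 | 2·0+5·5+3·6+2·8 = 59
gcd(3,5,2,5,3,2) = 1

Coefficients: [3, 5, 2, 5, 3, 2]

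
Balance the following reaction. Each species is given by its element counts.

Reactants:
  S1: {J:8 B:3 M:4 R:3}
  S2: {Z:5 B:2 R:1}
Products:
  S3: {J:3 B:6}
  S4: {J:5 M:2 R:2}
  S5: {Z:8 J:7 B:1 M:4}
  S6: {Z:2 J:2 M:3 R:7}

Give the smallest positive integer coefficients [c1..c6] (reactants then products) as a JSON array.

Z: 4·0+4·5 = 20 | 3·0+1·0+2·8+2·2 = 20
J: 4·8+4·0 = 32 | 3·3+1·5+2·7+2·2 = 32
B: 4·3+4·2 = 20 | 3·6+1·0+2·1+2·0 = 20
M: 4·4+4·0 = 16 | 3·0+1·2+2·4+2·3 = 16
R: 4·3+4·1 = 16 | 3·0+1·2+2·0+2·7 = 16
gcd(4,4,3,1,2,2) = 1

Coefficients: [4, 4, 3, 1, 2, 2]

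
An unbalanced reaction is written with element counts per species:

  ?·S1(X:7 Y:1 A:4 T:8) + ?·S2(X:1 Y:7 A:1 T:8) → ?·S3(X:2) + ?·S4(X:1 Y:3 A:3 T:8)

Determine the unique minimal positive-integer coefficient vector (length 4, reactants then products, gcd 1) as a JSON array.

X: 2·7+1·1 = 15 | 6·2+3·1 = 15
Y: 2·1+1·7 = 9 | 6·0+3·3 = 9
A: 2·4+1·1 = 9 | 6·0+3·3 = 9
T: 2·8+1·8 = 24 | 6·0+3·8 = 24
gcd(2,1,6,3) = 1

Coefficients: [2, 1, 6, 3]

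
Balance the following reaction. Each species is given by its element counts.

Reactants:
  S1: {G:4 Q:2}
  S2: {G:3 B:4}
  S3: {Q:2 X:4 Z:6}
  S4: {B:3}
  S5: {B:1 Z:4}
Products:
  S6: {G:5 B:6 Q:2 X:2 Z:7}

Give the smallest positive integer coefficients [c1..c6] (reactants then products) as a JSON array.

G: 3·4+6·3+3·0+2·0+6·0 = 30 | 6·5 = 30
B: 3·0+6·4+3·0+2·3+6·1 = 36 | 6·6 = 36
Q: 3·2+6·0+3·2+2·0+6·0 = 12 | 6·2 = 12
X: 3·0+6·0+3·4+2·0+6·0 = 12 | 6·2 = 12
Z: 3·0+6·0+3·6+2·0+6·4 = 42 | 6·7 = 42
gcd(3,6,3,2,6,6) = 1

Coefficients: [3, 6, 3, 2, 6, 6]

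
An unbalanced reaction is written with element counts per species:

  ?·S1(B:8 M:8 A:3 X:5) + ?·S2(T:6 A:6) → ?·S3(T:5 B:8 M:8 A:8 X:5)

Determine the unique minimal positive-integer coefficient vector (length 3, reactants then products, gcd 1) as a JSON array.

Coefficients: [6, 5, 6]

T: 6·0+5·6 = 30 | 6·5 = 30
B: 6·8+5·0 = 48 | 6·8 = 48
M: 6·8+5·0 = 48 | 6·8 = 48
A: 6·3+5·6 = 48 | 6·8 = 48
X: 6·5+5·0 = 30 | 6·5 = 30
gcd(6,5,6) = 1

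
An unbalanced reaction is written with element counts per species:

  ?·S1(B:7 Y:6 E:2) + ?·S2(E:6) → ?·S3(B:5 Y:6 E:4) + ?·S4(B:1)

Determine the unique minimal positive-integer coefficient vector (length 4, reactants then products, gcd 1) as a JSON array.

B: 3·7+1·0 = 21 | 3·5+6·1 = 21
Y: 3·6+1·0 = 18 | 3·6+6·0 = 18
E: 3·2+1·6 = 12 | 3·4+6·0 = 12
gcd(3,1,3,6) = 1

Coefficients: [3, 1, 3, 6]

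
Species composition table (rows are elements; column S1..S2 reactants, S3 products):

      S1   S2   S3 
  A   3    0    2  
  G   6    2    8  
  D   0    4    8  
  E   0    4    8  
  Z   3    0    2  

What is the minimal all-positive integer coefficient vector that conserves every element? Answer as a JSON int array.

Coefficients: [2, 6, 3]

A: 2·3+6·0 = 6 | 3·2 = 6
G: 2·6+6·2 = 24 | 3·8 = 24
D: 2·0+6·4 = 24 | 3·8 = 24
E: 2·0+6·4 = 24 | 3·8 = 24
Z: 2·3+6·0 = 6 | 3·2 = 6
gcd(2,6,3) = 1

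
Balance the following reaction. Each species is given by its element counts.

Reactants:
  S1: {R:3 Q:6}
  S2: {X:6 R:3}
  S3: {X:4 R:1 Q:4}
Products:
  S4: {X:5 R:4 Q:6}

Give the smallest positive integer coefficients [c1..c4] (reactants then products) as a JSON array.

X: 4·0+3·6+3·4 = 30 | 6·5 = 30
R: 4·3+3·3+3·1 = 24 | 6·4 = 24
Q: 4·6+3·0+3·4 = 36 | 6·6 = 36
gcd(4,3,3,6) = 1

Coefficients: [4, 3, 3, 6]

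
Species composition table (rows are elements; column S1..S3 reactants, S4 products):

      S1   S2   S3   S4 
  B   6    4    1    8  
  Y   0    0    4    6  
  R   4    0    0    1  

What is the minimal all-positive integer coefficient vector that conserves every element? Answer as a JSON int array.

B: 1·6+5·4+6·1 = 32 | 4·8 = 32
Y: 1·0+5·0+6·4 = 24 | 4·6 = 24
R: 1·4+5·0+6·0 = 4 | 4·1 = 4
gcd(1,5,6,4) = 1

Coefficients: [1, 5, 6, 4]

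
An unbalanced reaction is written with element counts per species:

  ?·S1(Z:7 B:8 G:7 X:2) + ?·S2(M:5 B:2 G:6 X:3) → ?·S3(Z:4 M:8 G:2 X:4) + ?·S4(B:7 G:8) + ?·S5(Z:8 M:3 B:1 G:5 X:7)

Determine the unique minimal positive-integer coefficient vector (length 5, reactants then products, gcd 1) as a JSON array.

Z: 4·7+6·0 = 28 | 3·4+6·0+2·8 = 28
M: 4·0+6·5 = 30 | 3·8+6·0+2·3 = 30
B: 4·8+6·2 = 44 | 3·0+6·7+2·1 = 44
G: 4·7+6·6 = 64 | 3·2+6·8+2·5 = 64
X: 4·2+6·3 = 26 | 3·4+6·0+2·7 = 26
gcd(4,6,3,6,2) = 1

Coefficients: [4, 6, 3, 6, 2]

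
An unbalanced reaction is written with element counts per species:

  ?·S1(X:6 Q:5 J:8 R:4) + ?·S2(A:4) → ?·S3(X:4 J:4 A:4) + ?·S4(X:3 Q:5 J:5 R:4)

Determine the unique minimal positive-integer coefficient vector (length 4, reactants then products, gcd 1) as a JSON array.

Coefficients: [4, 3, 3, 4]

X: 4·6+3·0 = 24 | 3·4+4·3 = 24
Q: 4·5+3·0 = 20 | 3·0+4·5 = 20
J: 4·8+3·0 = 32 | 3·4+4·5 = 32
A: 4·0+3·4 = 12 | 3·4+4·0 = 12
R: 4·4+3·0 = 16 | 3·0+4·4 = 16
gcd(4,3,3,4) = 1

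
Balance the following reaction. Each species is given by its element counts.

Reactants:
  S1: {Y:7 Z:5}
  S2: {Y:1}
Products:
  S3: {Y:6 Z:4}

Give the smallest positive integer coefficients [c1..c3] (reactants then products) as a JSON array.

Coefficients: [4, 2, 5]

Y: 4·7+2·1 = 30 | 5·6 = 30
Z: 4·5+2·0 = 20 | 5·4 = 20
gcd(4,2,5) = 1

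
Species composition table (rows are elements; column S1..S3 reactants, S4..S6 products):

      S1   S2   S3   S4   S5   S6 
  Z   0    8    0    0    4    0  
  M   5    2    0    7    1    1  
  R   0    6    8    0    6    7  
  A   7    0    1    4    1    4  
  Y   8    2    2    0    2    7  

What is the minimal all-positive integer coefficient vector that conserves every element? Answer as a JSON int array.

Z: 4·0+1·8+6·0 = 8 | 2·0+2·4+6·0 = 8
M: 4·5+1·2+6·0 = 22 | 2·7+2·1+6·1 = 22
R: 4·0+1·6+6·8 = 54 | 2·0+2·6+6·7 = 54
A: 4·7+1·0+6·1 = 34 | 2·4+2·1+6·4 = 34
Y: 4·8+1·2+6·2 = 46 | 2·0+2·2+6·7 = 46
gcd(4,1,6,2,2,6) = 1

Coefficients: [4, 1, 6, 2, 2, 6]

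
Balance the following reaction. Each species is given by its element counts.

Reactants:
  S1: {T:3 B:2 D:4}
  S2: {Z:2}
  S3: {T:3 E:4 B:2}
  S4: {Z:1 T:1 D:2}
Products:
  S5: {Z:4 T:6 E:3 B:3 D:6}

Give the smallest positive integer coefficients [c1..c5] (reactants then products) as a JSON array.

Coefficients: [3, 5, 3, 6, 4]

Z: 3·0+5·2+3·0+6·1 = 16 | 4·4 = 16
T: 3·3+5·0+3·3+6·1 = 24 | 4·6 = 24
E: 3·0+5·0+3·4+6·0 = 12 | 4·3 = 12
B: 3·2+5·0+3·2+6·0 = 12 | 4·3 = 12
D: 3·4+5·0+3·0+6·2 = 24 | 4·6 = 24
gcd(3,5,3,6,4) = 1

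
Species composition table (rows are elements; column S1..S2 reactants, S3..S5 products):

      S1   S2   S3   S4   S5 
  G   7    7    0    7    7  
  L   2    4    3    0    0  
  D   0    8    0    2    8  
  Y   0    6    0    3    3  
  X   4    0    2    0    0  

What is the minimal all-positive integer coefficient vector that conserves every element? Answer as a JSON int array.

Coefficients: [3, 3, 6, 4, 2]

G: 3·7+3·7 = 42 | 6·0+4·7+2·7 = 42
L: 3·2+3·4 = 18 | 6·3+4·0+2·0 = 18
D: 3·0+3·8 = 24 | 6·0+4·2+2·8 = 24
Y: 3·0+3·6 = 18 | 6·0+4·3+2·3 = 18
X: 3·4+3·0 = 12 | 6·2+4·0+2·0 = 12
gcd(3,3,6,4,2) = 1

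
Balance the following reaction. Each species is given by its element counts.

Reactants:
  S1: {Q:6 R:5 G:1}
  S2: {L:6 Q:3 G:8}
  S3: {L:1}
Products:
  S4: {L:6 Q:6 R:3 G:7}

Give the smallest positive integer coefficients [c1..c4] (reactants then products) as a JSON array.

L: 3·0+4·6+6·1 = 30 | 5·6 = 30
Q: 3·6+4·3+6·0 = 30 | 5·6 = 30
R: 3·5+4·0+6·0 = 15 | 5·3 = 15
G: 3·1+4·8+6·0 = 35 | 5·7 = 35
gcd(3,4,6,5) = 1

Coefficients: [3, 4, 6, 5]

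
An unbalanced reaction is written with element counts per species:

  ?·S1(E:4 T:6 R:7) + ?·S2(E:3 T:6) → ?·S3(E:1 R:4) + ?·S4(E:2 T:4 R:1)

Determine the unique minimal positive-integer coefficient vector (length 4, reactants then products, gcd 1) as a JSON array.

Coefficients: [1, 1, 1, 3]

E: 1·4+1·3 = 7 | 1·1+3·2 = 7
T: 1·6+1·6 = 12 | 1·0+3·4 = 12
R: 1·7+1·0 = 7 | 1·4+3·1 = 7
gcd(1,1,1,3) = 1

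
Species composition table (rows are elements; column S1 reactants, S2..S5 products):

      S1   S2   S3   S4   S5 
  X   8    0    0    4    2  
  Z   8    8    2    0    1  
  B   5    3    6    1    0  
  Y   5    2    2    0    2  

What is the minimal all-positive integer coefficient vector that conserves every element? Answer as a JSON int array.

X: 4·8 = 32 | 3·0+1·0+5·4+6·2 = 32
Z: 4·8 = 32 | 3·8+1·2+5·0+6·1 = 32
B: 4·5 = 20 | 3·3+1·6+5·1+6·0 = 20
Y: 4·5 = 20 | 3·2+1·2+5·0+6·2 = 20
gcd(4,3,1,5,6) = 1

Coefficients: [4, 3, 1, 5, 6]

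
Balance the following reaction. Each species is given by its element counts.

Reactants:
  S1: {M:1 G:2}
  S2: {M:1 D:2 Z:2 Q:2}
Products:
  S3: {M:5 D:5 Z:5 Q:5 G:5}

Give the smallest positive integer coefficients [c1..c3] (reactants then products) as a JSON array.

Coefficients: [5, 5, 2]

M: 5·1+5·1 = 10 | 2·5 = 10
D: 5·0+5·2 = 10 | 2·5 = 10
Z: 5·0+5·2 = 10 | 2·5 = 10
Q: 5·0+5·2 = 10 | 2·5 = 10
G: 5·2+5·0 = 10 | 2·5 = 10
gcd(5,5,2) = 1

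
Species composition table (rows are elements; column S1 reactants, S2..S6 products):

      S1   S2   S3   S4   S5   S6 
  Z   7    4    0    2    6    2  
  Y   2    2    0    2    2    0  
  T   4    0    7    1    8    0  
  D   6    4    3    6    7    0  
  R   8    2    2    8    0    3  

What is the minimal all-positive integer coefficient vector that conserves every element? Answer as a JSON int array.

Z: 4·7 = 28 | 2·4+1·0+1·2+1·6+6·2 = 28
Y: 4·2 = 8 | 2·2+1·0+1·2+1·2+6·0 = 8
T: 4·4 = 16 | 2·0+1·7+1·1+1·8+6·0 = 16
D: 4·6 = 24 | 2·4+1·3+1·6+1·7+6·0 = 24
R: 4·8 = 32 | 2·2+1·2+1·8+1·0+6·3 = 32
gcd(4,2,1,1,1,6) = 1

Coefficients: [4, 2, 1, 1, 1, 6]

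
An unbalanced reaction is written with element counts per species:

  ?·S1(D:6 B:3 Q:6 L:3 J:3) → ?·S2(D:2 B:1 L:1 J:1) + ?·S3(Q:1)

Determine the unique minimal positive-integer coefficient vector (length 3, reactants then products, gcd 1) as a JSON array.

D: 1·6 = 6 | 3·2+6·0 = 6
B: 1·3 = 3 | 3·1+6·0 = 3
Q: 1·6 = 6 | 3·0+6·1 = 6
L: 1·3 = 3 | 3·1+6·0 = 3
J: 1·3 = 3 | 3·1+6·0 = 3
gcd(1,3,6) = 1

Coefficients: [1, 3, 6]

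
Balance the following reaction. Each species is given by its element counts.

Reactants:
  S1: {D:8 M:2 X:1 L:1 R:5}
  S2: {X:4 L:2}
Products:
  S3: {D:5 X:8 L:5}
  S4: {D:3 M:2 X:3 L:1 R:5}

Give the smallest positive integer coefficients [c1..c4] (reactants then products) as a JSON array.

Coefficients: [2, 5, 2, 2]

D: 2·8+5·0 = 16 | 2·5+2·3 = 16
M: 2·2+5·0 = 4 | 2·0+2·2 = 4
X: 2·1+5·4 = 22 | 2·8+2·3 = 22
L: 2·1+5·2 = 12 | 2·5+2·1 = 12
R: 2·5+5·0 = 10 | 2·0+2·5 = 10
gcd(2,5,2,2) = 1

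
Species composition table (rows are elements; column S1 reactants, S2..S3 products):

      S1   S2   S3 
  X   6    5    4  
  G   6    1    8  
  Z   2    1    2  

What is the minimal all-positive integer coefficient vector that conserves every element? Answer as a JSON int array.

X: 3·6 = 18 | 2·5+2·4 = 18
G: 3·6 = 18 | 2·1+2·8 = 18
Z: 3·2 = 6 | 2·1+2·2 = 6
gcd(3,2,2) = 1

Coefficients: [3, 2, 2]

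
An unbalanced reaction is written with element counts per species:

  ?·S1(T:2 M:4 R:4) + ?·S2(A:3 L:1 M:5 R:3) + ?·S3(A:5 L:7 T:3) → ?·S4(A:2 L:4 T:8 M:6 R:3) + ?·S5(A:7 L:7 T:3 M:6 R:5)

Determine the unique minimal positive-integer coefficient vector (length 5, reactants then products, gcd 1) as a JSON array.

Coefficients: [4, 4, 5, 1, 5]

A: 4·0+4·3+5·5 = 37 | 1·2+5·7 = 37
L: 4·0+4·1+5·7 = 39 | 1·4+5·7 = 39
T: 4·2+4·0+5·3 = 23 | 1·8+5·3 = 23
M: 4·4+4·5+5·0 = 36 | 1·6+5·6 = 36
R: 4·4+4·3+5·0 = 28 | 1·3+5·5 = 28
gcd(4,4,5,1,5) = 1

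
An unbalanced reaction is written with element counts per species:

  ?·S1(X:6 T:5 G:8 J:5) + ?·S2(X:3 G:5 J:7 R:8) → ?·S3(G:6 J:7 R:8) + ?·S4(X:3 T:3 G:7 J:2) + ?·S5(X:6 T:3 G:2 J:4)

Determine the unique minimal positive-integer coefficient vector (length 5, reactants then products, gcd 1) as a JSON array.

Coefficients: [6, 3, 3, 5, 5]

X: 6·6+3·3 = 45 | 3·0+5·3+5·6 = 45
T: 6·5+3·0 = 30 | 3·0+5·3+5·3 = 30
G: 6·8+3·5 = 63 | 3·6+5·7+5·2 = 63
J: 6·5+3·7 = 51 | 3·7+5·2+5·4 = 51
R: 6·0+3·8 = 24 | 3·8+5·0+5·0 = 24
gcd(6,3,3,5,5) = 1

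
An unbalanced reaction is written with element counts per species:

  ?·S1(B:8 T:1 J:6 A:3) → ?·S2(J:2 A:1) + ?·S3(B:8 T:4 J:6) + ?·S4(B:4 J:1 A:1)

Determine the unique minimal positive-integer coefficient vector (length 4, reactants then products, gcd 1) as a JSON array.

B: 4·8 = 32 | 6·0+1·8+6·4 = 32
T: 4·1 = 4 | 6·0+1·4+6·0 = 4
J: 4·6 = 24 | 6·2+1·6+6·1 = 24
A: 4·3 = 12 | 6·1+1·0+6·1 = 12
gcd(4,6,1,6) = 1

Coefficients: [4, 6, 1, 6]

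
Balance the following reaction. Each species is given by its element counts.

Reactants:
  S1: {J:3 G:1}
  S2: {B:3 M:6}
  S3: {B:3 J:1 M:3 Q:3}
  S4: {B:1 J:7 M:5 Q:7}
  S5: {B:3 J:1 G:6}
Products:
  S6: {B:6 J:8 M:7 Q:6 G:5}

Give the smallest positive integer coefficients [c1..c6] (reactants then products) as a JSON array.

B: 6·0+2·3+5·3+3·1+4·3 = 36 | 6·6 = 36
J: 6·3+2·0+5·1+3·7+4·1 = 48 | 6·8 = 48
M: 6·0+2·6+5·3+3·5+4·0 = 42 | 6·7 = 42
Q: 6·0+2·0+5·3+3·7+4·0 = 36 | 6·6 = 36
G: 6·1+2·0+5·0+3·0+4·6 = 30 | 6·5 = 30
gcd(6,2,5,3,4,6) = 1

Coefficients: [6, 2, 5, 3, 4, 6]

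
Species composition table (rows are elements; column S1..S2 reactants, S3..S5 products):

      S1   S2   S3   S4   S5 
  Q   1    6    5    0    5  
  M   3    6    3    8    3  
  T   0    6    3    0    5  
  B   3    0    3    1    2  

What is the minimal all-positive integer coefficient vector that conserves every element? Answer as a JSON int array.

Q: 6·1+4·6 = 30 | 3·5+3·0+3·5 = 30
M: 6·3+4·6 = 42 | 3·3+3·8+3·3 = 42
T: 6·0+4·6 = 24 | 3·3+3·0+3·5 = 24
B: 6·3+4·0 = 18 | 3·3+3·1+3·2 = 18
gcd(6,4,3,3,3) = 1

Coefficients: [6, 4, 3, 3, 3]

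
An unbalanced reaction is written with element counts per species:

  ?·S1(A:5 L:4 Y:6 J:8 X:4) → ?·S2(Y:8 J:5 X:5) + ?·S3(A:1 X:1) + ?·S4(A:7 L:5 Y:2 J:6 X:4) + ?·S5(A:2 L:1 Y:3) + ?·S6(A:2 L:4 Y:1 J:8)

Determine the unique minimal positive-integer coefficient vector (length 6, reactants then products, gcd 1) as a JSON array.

A: 5·5 = 25 | 2·0+6·1+1·7+3·2+3·2 = 25
L: 5·4 = 20 | 2·0+6·0+1·5+3·1+3·4 = 20
Y: 5·6 = 30 | 2·8+6·0+1·2+3·3+3·1 = 30
J: 5·8 = 40 | 2·5+6·0+1·6+3·0+3·8 = 40
X: 5·4 = 20 | 2·5+6·1+1·4+3·0+3·0 = 20
gcd(5,2,6,1,3,3) = 1

Coefficients: [5, 2, 6, 1, 3, 3]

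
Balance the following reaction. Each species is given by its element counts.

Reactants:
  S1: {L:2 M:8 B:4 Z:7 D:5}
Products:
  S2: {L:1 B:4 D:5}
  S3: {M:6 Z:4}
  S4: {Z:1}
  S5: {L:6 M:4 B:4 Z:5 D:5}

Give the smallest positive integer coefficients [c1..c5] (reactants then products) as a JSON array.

Coefficients: [5, 4, 6, 6, 1]

L: 5·2 = 10 | 4·1+6·0+6·0+1·6 = 10
M: 5·8 = 40 | 4·0+6·6+6·0+1·4 = 40
B: 5·4 = 20 | 4·4+6·0+6·0+1·4 = 20
Z: 5·7 = 35 | 4·0+6·4+6·1+1·5 = 35
D: 5·5 = 25 | 4·5+6·0+6·0+1·5 = 25
gcd(5,4,6,6,1) = 1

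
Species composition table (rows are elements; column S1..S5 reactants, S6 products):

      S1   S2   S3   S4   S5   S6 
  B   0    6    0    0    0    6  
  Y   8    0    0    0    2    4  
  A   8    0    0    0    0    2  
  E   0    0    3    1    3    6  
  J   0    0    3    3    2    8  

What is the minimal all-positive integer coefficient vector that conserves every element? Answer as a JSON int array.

B: 1·0+4·6+2·0+6·0+4·0 = 24 | 4·6 = 24
Y: 1·8+4·0+2·0+6·0+4·2 = 16 | 4·4 = 16
A: 1·8+4·0+2·0+6·0+4·0 = 8 | 4·2 = 8
E: 1·0+4·0+2·3+6·1+4·3 = 24 | 4·6 = 24
J: 1·0+4·0+2·3+6·3+4·2 = 32 | 4·8 = 32
gcd(1,4,2,6,4,4) = 1

Coefficients: [1, 4, 2, 6, 4, 4]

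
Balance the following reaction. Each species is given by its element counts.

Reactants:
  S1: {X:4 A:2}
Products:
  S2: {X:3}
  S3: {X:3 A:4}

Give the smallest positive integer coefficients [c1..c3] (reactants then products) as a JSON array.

X: 6·4 = 24 | 5·3+3·3 = 24
A: 6·2 = 12 | 5·0+3·4 = 12
gcd(6,5,3) = 1

Coefficients: [6, 5, 3]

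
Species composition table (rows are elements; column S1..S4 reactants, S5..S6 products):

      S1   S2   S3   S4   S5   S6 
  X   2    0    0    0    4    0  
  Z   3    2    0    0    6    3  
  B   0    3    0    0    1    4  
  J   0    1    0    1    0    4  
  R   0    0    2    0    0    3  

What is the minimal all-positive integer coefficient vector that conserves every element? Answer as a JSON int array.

X: 2·2+3·0+3·0+5·0 = 4 | 1·4+2·0 = 4
Z: 2·3+3·2+3·0+5·0 = 12 | 1·6+2·3 = 12
B: 2·0+3·3+3·0+5·0 = 9 | 1·1+2·4 = 9
J: 2·0+3·1+3·0+5·1 = 8 | 1·0+2·4 = 8
R: 2·0+3·0+3·2+5·0 = 6 | 1·0+2·3 = 6
gcd(2,3,3,5,1,2) = 1

Coefficients: [2, 3, 3, 5, 1, 2]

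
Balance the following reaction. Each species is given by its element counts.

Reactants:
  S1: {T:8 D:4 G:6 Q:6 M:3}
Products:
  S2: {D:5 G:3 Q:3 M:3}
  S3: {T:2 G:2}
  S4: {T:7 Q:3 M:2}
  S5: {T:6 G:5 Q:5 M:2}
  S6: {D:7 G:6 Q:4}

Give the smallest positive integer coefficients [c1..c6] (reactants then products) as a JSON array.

Coefficients: [3, 1, 2, 2, 1, 1]

T: 3·8 = 24 | 1·0+2·2+2·7+1·6+1·0 = 24
D: 3·4 = 12 | 1·5+2·0+2·0+1·0+1·7 = 12
G: 3·6 = 18 | 1·3+2·2+2·0+1·5+1·6 = 18
Q: 3·6 = 18 | 1·3+2·0+2·3+1·5+1·4 = 18
M: 3·3 = 9 | 1·3+2·0+2·2+1·2+1·0 = 9
gcd(3,1,2,2,1,1) = 1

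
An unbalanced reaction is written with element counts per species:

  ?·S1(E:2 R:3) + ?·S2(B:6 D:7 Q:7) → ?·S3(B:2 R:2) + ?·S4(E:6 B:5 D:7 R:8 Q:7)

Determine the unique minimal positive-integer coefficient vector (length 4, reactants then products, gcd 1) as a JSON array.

E: 6·2+2·0 = 12 | 1·0+2·6 = 12
B: 6·0+2·6 = 12 | 1·2+2·5 = 12
D: 6·0+2·7 = 14 | 1·0+2·7 = 14
R: 6·3+2·0 = 18 | 1·2+2·8 = 18
Q: 6·0+2·7 = 14 | 1·0+2·7 = 14
gcd(6,2,1,2) = 1

Coefficients: [6, 2, 1, 2]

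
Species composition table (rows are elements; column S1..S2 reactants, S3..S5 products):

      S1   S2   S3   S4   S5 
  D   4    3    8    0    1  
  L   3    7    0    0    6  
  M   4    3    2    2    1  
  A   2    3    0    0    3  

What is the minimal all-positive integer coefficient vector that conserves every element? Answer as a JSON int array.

Coefficients: [3, 3, 2, 6, 5]

D: 3·4+3·3 = 21 | 2·8+6·0+5·1 = 21
L: 3·3+3·7 = 30 | 2·0+6·0+5·6 = 30
M: 3·4+3·3 = 21 | 2·2+6·2+5·1 = 21
A: 3·2+3·3 = 15 | 2·0+6·0+5·3 = 15
gcd(3,3,2,6,5) = 1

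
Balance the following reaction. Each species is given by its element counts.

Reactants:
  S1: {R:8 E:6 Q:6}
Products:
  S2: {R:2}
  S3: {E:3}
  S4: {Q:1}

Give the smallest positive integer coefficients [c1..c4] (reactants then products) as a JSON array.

Coefficients: [1, 4, 2, 6]

R: 1·8 = 8 | 4·2+2·0+6·0 = 8
E: 1·6 = 6 | 4·0+2·3+6·0 = 6
Q: 1·6 = 6 | 4·0+2·0+6·1 = 6
gcd(1,4,2,6) = 1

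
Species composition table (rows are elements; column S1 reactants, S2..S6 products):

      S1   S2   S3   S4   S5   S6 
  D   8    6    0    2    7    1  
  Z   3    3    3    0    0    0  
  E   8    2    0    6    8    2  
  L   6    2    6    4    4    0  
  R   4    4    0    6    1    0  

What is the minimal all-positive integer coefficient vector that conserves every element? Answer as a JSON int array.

Coefficients: [5, 3, 2, 1, 2, 6]

D: 5·8 = 40 | 3·6+2·0+1·2+2·7+6·1 = 40
Z: 5·3 = 15 | 3·3+2·3+1·0+2·0+6·0 = 15
E: 5·8 = 40 | 3·2+2·0+1·6+2·8+6·2 = 40
L: 5·6 = 30 | 3·2+2·6+1·4+2·4+6·0 = 30
R: 5·4 = 20 | 3·4+2·0+1·6+2·1+6·0 = 20
gcd(5,3,2,1,2,6) = 1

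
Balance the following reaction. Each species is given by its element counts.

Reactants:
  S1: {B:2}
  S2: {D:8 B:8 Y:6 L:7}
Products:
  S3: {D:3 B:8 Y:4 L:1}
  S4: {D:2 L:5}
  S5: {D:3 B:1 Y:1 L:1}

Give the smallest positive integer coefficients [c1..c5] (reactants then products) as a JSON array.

D: 5·0+3·8 = 24 | 4·3+3·2+2·3 = 24
B: 5·2+3·8 = 34 | 4·8+3·0+2·1 = 34
Y: 5·0+3·6 = 18 | 4·4+3·0+2·1 = 18
L: 5·0+3·7 = 21 | 4·1+3·5+2·1 = 21
gcd(5,3,4,3,2) = 1

Coefficients: [5, 3, 4, 3, 2]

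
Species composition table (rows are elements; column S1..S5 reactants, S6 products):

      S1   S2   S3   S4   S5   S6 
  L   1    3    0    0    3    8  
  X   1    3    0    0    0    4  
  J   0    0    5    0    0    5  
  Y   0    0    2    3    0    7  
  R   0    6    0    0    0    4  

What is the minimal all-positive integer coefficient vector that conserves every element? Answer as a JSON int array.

L: 6·1+2·3+3·0+5·0+4·3 = 24 | 3·8 = 24
X: 6·1+2·3+3·0+5·0+4·0 = 12 | 3·4 = 12
J: 6·0+2·0+3·5+5·0+4·0 = 15 | 3·5 = 15
Y: 6·0+2·0+3·2+5·3+4·0 = 21 | 3·7 = 21
R: 6·0+2·6+3·0+5·0+4·0 = 12 | 3·4 = 12
gcd(6,2,3,5,4,3) = 1

Coefficients: [6, 2, 3, 5, 4, 3]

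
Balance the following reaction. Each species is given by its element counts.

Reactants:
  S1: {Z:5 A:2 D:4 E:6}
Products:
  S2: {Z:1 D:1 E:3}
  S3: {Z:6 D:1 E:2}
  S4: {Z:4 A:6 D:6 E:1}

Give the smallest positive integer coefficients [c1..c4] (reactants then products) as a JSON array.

Z: 3·5 = 15 | 5·1+1·6+1·4 = 15
A: 3·2 = 6 | 5·0+1·0+1·6 = 6
D: 3·4 = 12 | 5·1+1·1+1·6 = 12
E: 3·6 = 18 | 5·3+1·2+1·1 = 18
gcd(3,5,1,1) = 1

Coefficients: [3, 5, 1, 1]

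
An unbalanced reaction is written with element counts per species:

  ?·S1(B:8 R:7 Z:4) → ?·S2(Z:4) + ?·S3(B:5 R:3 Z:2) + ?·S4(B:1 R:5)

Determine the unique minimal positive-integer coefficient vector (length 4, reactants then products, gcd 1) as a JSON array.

B: 4·8 = 32 | 1·0+6·5+2·1 = 32
R: 4·7 = 28 | 1·0+6·3+2·5 = 28
Z: 4·4 = 16 | 1·4+6·2+2·0 = 16
gcd(4,1,6,2) = 1

Coefficients: [4, 1, 6, 2]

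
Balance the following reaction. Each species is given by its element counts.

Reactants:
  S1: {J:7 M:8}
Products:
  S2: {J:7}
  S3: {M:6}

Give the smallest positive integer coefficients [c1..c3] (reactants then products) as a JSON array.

J: 3·7 = 21 | 3·7+4·0 = 21
M: 3·8 = 24 | 3·0+4·6 = 24
gcd(3,3,4) = 1

Coefficients: [3, 3, 4]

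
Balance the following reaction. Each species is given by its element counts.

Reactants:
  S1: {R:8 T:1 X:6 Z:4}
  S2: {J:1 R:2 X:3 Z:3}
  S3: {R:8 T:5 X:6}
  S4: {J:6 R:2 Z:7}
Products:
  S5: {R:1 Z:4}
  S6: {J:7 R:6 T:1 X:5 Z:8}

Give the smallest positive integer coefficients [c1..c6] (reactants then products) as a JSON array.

J: 1·0+6·1+1·0+6·6 = 42 | 4·0+6·7 = 42
R: 1·8+6·2+1·8+6·2 = 40 | 4·1+6·6 = 40
T: 1·1+6·0+1·5+6·0 = 6 | 4·0+6·1 = 6
X: 1·6+6·3+1·6+6·0 = 30 | 4·0+6·5 = 30
Z: 1·4+6·3+1·0+6·7 = 64 | 4·4+6·8 = 64
gcd(1,6,1,6,4,6) = 1

Coefficients: [1, 6, 1, 6, 4, 6]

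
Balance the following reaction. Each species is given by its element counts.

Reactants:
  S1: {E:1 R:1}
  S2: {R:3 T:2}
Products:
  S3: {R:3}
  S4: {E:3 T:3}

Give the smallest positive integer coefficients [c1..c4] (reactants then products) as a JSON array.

E: 6·1+3·0 = 6 | 5·0+2·3 = 6
R: 6·1+3·3 = 15 | 5·3+2·0 = 15
T: 6·0+3·2 = 6 | 5·0+2·3 = 6
gcd(6,3,5,2) = 1

Coefficients: [6, 3, 5, 2]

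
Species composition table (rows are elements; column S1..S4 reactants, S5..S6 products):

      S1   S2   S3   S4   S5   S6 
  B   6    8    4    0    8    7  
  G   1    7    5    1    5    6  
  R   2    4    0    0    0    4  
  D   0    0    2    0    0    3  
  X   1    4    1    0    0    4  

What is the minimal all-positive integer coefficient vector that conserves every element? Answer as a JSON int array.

B: 6·6+1·8+6·4+6·0 = 68 | 5·8+4·7 = 68
G: 6·1+1·7+6·5+6·1 = 49 | 5·5+4·6 = 49
R: 6·2+1·4+6·0+6·0 = 16 | 5·0+4·4 = 16
D: 6·0+1·0+6·2+6·0 = 12 | 5·0+4·3 = 12
X: 6·1+1·4+6·1+6·0 = 16 | 5·0+4·4 = 16
gcd(6,1,6,6,5,4) = 1

Coefficients: [6, 1, 6, 6, 5, 4]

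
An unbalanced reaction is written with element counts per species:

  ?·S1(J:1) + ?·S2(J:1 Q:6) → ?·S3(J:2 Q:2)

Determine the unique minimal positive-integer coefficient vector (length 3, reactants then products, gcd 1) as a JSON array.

J: 5·1+1·1 = 6 | 3·2 = 6
Q: 5·0+1·6 = 6 | 3·2 = 6
gcd(5,1,3) = 1

Coefficients: [5, 1, 3]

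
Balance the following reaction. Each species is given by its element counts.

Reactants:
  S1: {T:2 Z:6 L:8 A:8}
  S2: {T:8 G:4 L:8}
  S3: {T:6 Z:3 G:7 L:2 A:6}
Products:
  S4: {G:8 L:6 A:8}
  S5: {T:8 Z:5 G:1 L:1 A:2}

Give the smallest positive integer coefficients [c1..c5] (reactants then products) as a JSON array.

Coefficients: [2, 1, 6, 5, 6]

T: 2·2+1·8+6·6 = 48 | 5·0+6·8 = 48
Z: 2·6+1·0+6·3 = 30 | 5·0+6·5 = 30
G: 2·0+1·4+6·7 = 46 | 5·8+6·1 = 46
L: 2·8+1·8+6·2 = 36 | 5·6+6·1 = 36
A: 2·8+1·0+6·6 = 52 | 5·8+6·2 = 52
gcd(2,1,6,5,6) = 1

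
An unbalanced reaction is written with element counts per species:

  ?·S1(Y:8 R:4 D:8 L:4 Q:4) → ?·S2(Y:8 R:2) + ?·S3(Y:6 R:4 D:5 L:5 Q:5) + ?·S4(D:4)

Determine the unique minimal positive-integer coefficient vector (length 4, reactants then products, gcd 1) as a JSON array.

Coefficients: [5, 2, 4, 5]

Y: 5·8 = 40 | 2·8+4·6+5·0 = 40
R: 5·4 = 20 | 2·2+4·4+5·0 = 20
D: 5·8 = 40 | 2·0+4·5+5·4 = 40
L: 5·4 = 20 | 2·0+4·5+5·0 = 20
Q: 5·4 = 20 | 2·0+4·5+5·0 = 20
gcd(5,2,4,5) = 1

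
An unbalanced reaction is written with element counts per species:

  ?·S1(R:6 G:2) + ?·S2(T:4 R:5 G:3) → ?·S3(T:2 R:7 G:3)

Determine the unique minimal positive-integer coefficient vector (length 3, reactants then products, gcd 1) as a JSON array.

Coefficients: [3, 2, 4]

T: 3·0+2·4 = 8 | 4·2 = 8
R: 3·6+2·5 = 28 | 4·7 = 28
G: 3·2+2·3 = 12 | 4·3 = 12
gcd(3,2,4) = 1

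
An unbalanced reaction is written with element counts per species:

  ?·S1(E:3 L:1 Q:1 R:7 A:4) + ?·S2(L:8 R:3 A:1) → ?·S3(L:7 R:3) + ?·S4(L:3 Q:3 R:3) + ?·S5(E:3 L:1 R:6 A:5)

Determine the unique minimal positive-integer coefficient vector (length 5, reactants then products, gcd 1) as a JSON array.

Coefficients: [3, 3, 3, 1, 3]

E: 3·3+3·0 = 9 | 3·0+1·0+3·3 = 9
L: 3·1+3·8 = 27 | 3·7+1·3+3·1 = 27
Q: 3·1+3·0 = 3 | 3·0+1·3+3·0 = 3
R: 3·7+3·3 = 30 | 3·3+1·3+3·6 = 30
A: 3·4+3·1 = 15 | 3·0+1·0+3·5 = 15
gcd(3,3,3,1,3) = 1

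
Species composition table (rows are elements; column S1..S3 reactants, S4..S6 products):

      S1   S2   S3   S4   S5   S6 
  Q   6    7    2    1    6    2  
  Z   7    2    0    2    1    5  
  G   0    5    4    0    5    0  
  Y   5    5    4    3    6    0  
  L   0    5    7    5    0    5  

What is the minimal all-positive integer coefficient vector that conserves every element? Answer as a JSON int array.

Q: 4·6+1·7+5·2 = 41 | 5·1+5·6+3·2 = 41
Z: 4·7+1·2+5·0 = 30 | 5·2+5·1+3·5 = 30
G: 4·0+1·5+5·4 = 25 | 5·0+5·5+3·0 = 25
Y: 4·5+1·5+5·4 = 45 | 5·3+5·6+3·0 = 45
L: 4·0+1·5+5·7 = 40 | 5·5+5·0+3·5 = 40
gcd(4,1,5,5,5,3) = 1

Coefficients: [4, 1, 5, 5, 5, 3]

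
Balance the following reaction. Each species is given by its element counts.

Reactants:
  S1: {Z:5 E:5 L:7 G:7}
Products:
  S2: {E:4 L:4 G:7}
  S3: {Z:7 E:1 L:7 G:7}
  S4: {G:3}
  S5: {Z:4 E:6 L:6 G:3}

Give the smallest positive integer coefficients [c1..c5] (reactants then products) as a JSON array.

Z: 6·5 = 30 | 1·0+2·7+3·0+4·4 = 30
E: 6·5 = 30 | 1·4+2·1+3·0+4·6 = 30
L: 6·7 = 42 | 1·4+2·7+3·0+4·6 = 42
G: 6·7 = 42 | 1·7+2·7+3·3+4·3 = 42
gcd(6,1,2,3,4) = 1

Coefficients: [6, 1, 2, 3, 4]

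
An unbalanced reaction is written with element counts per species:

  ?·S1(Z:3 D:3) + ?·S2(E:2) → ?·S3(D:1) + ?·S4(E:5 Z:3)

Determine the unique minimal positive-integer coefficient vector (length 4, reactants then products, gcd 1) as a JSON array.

Coefficients: [2, 5, 6, 2]

E: 2·0+5·2 = 10 | 6·0+2·5 = 10
Z: 2·3+5·0 = 6 | 6·0+2·3 = 6
D: 2·3+5·0 = 6 | 6·1+2·0 = 6
gcd(2,5,6,2) = 1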